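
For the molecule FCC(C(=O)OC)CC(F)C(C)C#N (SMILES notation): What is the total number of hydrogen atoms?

13

Walk through each heavy atom and fill implicit hydrogens from standard valence (C 4, N 3, O 2, S 2, halogen 1):
  atom 1: F (halogen, monovalent) → 0 H
  atom 2: C, bond orders sum to 2 (valence 4) → 2 H
  atom 3: C, bond orders sum to 3 (valence 4) → 1 H
  atom 4: C, bond orders sum to 4 (valence 4) → 0 H
  atom 5: O, bond orders sum to 2 (valence 2) → 0 H
  atom 6: O, bond orders sum to 2 (valence 2) → 0 H
  atom 7: C, bond orders sum to 1 (valence 4) → 3 H
  atom 8: C, bond orders sum to 2 (valence 4) → 2 H
  atom 9: C, bond orders sum to 3 (valence 4) → 1 H
  atom 10: F (halogen, monovalent) → 0 H
  atom 11: C, bond orders sum to 3 (valence 4) → 1 H
  atom 12: C, bond orders sum to 1 (valence 4) → 3 H
  atom 13: C, bond orders sum to 4 (valence 4) → 0 H
  atom 14: N, bond orders sum to 3 (valence 3) → 0 H
Total hydrogens: 13.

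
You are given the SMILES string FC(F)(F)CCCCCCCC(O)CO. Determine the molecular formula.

Walk through each heavy atom and fill implicit hydrogens from standard valence (C 4, N 3, O 2, S 2, halogen 1):
  atom 1: F (halogen, monovalent) → 0 H
  atom 2: C, bond orders sum to 4 (valence 4) → 0 H
  atom 3: F (halogen, monovalent) → 0 H
  atom 4: F (halogen, monovalent) → 0 H
  atom 5: C, bond orders sum to 2 (valence 4) → 2 H
  atom 6: C, bond orders sum to 2 (valence 4) → 2 H
  atom 7: C, bond orders sum to 2 (valence 4) → 2 H
  atom 8: C, bond orders sum to 2 (valence 4) → 2 H
  atom 9: C, bond orders sum to 2 (valence 4) → 2 H
  atom 10: C, bond orders sum to 2 (valence 4) → 2 H
  atom 11: C, bond orders sum to 2 (valence 4) → 2 H
  atom 12: C, bond orders sum to 3 (valence 4) → 1 H
  atom 13: O, bond orders sum to 1 (valence 2) → 1 H
  atom 14: C, bond orders sum to 2 (valence 4) → 2 H
  atom 15: O, bond orders sum to 1 (valence 2) → 1 H
Totals → C:10, H:19, F:3, O:2.
In Hill order: C10H19F3O2.

C10H19F3O2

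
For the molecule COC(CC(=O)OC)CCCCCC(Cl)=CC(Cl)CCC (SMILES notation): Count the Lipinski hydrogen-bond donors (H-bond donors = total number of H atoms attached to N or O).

0

Donors: find every N or O and count the H atoms it carries.
  atom 2 (O): bond orders sum to 2 → 0 H
  atom 6 (O): bond orders sum to 2 → 0 H
  atom 7 (O): bond orders sum to 2 → 0 H
Lipinski HBD = 0.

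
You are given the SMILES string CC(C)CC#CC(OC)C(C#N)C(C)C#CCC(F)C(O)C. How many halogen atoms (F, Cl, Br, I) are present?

1

Halogen atoms appear at heavy-atom position 19 (1×F).
Other groups present: 2 alkyne, 1 ether, 1 hydroxyl, 1 nitrile.
Halogen count: 1.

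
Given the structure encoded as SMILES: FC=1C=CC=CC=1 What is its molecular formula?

Walk through each heavy atom and fill implicit hydrogens from standard valence (C 4, N 3, O 2, S 2, halogen 1):
  atom 1: F (halogen, monovalent) → 0 H
  atom 2: C, bond orders sum to 4 (valence 4) → 0 H
  atom 3: C, bond orders sum to 3 (valence 4) → 1 H
  atom 4: C, bond orders sum to 3 (valence 4) → 1 H
  atom 5: C, bond orders sum to 3 (valence 4) → 1 H
  atom 6: C, bond orders sum to 3 (valence 4) → 1 H
  atom 7: C, bond orders sum to 3 (valence 4) → 1 H
Totals → C:6, H:5, F:1.
In Hill order: C6H5F.

C6H5F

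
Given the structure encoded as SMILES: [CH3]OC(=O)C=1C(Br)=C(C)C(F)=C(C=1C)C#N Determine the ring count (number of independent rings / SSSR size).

1

In SMILES, each pair of matching ring-closure digits denotes one ring-closing bond; the number of such bonds equals the number of independent rings.
Ring-closure bonds here: 1.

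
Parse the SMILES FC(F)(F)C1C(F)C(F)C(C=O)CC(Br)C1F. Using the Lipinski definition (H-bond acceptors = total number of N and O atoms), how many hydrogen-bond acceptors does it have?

1

N atoms: 0; O atoms: 1.
Lipinski HBA = 0 + 1 = 1.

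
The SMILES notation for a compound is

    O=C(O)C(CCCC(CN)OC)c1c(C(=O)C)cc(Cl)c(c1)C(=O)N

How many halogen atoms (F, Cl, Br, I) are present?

1

Halogen atoms appear at heavy-atom position 20 (1×Cl).
Other groups present: 1 amide, 1 carboxylic acid, 1 ether, 1 ketone, 1 primary amine.
Halogen count: 1.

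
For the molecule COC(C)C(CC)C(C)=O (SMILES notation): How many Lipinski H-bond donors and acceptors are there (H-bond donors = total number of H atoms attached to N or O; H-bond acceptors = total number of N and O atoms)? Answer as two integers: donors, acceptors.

Donors: find every N or O and count the H atoms it carries.
  atom 2 (O): bond orders sum to 2 → 0 H
  atom 10 (O): bond orders sum to 2 → 0 H
Lipinski HBD = 0.
Acceptors: N atoms = 0, O atoms = 2 → HBA = 2.

0, 2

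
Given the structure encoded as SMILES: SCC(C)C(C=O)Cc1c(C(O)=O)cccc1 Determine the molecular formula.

Walk through each heavy atom and fill implicit hydrogens from standard valence (C 4, N 3, O 2, S 2, halogen 1); for lowercase aromatic atoms, an aromatic c carries 1 H when it has two neighbours and 0 H with three, and aromatic n carries 0 H:
  atom 1: S, bond orders sum to 1 (valence 2) → 1 H
  atom 2: C, bond orders sum to 2 (valence 4) → 2 H
  atom 3: C, bond orders sum to 3 (valence 4) → 1 H
  atom 4: C, bond orders sum to 1 (valence 4) → 3 H
  atom 5: C, bond orders sum to 3 (valence 4) → 1 H
  atom 6: C, bond orders sum to 3 (valence 4) → 1 H
  atom 7: O, bond orders sum to 2 (valence 2) → 0 H
  atom 8: C, bond orders sum to 2 (valence 4) → 2 H
  atom 9: aromatic c, 3 neighbours → 0 H
  atom 10: aromatic c, 3 neighbours → 0 H
  atom 11: C, bond orders sum to 4 (valence 4) → 0 H
  atom 12: O, bond orders sum to 1 (valence 2) → 1 H
  atom 13: O, bond orders sum to 2 (valence 2) → 0 H
  atom 14: aromatic c, 2 neighbours → 1 H
  atom 15: aromatic c, 2 neighbours → 1 H
  atom 16: aromatic c, 2 neighbours → 1 H
  atom 17: aromatic c, 2 neighbours → 1 H
Totals → C:13, H:16, O:3, S:1.
In Hill order: C13H16O3S.

C13H16O3S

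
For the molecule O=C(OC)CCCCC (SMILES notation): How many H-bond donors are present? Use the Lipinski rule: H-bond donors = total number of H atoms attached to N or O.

0

Donors: find every N or O and count the H atoms it carries.
  atom 1 (O): bond orders sum to 2 → 0 H
  atom 3 (O): bond orders sum to 2 → 0 H
Lipinski HBD = 0.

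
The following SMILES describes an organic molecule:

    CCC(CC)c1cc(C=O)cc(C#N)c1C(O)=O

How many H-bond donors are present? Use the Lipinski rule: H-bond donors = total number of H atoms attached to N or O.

1

Donors: find every N or O and count the H atoms it carries.
  atom 10 (O): bond orders sum to 2 → 0 H
  atom 14 (N): bond orders sum to 3 → 0 H
  atom 17 (O): bond orders sum to 1 → 1 H
  atom 18 (O): bond orders sum to 2 → 0 H
Lipinski HBD = 1.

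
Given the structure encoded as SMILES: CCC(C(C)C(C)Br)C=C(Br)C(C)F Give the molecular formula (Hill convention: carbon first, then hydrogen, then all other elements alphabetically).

C11H19Br2F

Walk through each heavy atom and fill implicit hydrogens from standard valence (C 4, N 3, O 2, S 2, halogen 1):
  atom 1: C, bond orders sum to 1 (valence 4) → 3 H
  atom 2: C, bond orders sum to 2 (valence 4) → 2 H
  atom 3: C, bond orders sum to 3 (valence 4) → 1 H
  atom 4: C, bond orders sum to 3 (valence 4) → 1 H
  atom 5: C, bond orders sum to 1 (valence 4) → 3 H
  atom 6: C, bond orders sum to 3 (valence 4) → 1 H
  atom 7: C, bond orders sum to 1 (valence 4) → 3 H
  atom 8: Br (halogen, monovalent) → 0 H
  atom 9: C, bond orders sum to 3 (valence 4) → 1 H
  atom 10: C, bond orders sum to 4 (valence 4) → 0 H
  atom 11: Br (halogen, monovalent) → 0 H
  atom 12: C, bond orders sum to 3 (valence 4) → 1 H
  atom 13: C, bond orders sum to 1 (valence 4) → 3 H
  atom 14: F (halogen, monovalent) → 0 H
Totals → C:11, H:19, Br:2, F:1.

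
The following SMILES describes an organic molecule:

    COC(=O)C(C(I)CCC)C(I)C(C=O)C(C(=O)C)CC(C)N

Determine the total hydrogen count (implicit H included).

27

Walk through each heavy atom and fill implicit hydrogens from standard valence (C 4, N 3, O 2, S 2, halogen 1):
  atom 1: C, bond orders sum to 1 (valence 4) → 3 H
  atom 2: O, bond orders sum to 2 (valence 2) → 0 H
  atom 3: C, bond orders sum to 4 (valence 4) → 0 H
  atom 4: O, bond orders sum to 2 (valence 2) → 0 H
  atom 5: C, bond orders sum to 3 (valence 4) → 1 H
  atom 6: C, bond orders sum to 3 (valence 4) → 1 H
  atom 7: I (halogen, monovalent) → 0 H
  atom 8: C, bond orders sum to 2 (valence 4) → 2 H
  atom 9: C, bond orders sum to 2 (valence 4) → 2 H
  atom 10: C, bond orders sum to 1 (valence 4) → 3 H
  atom 11: C, bond orders sum to 3 (valence 4) → 1 H
  atom 12: I (halogen, monovalent) → 0 H
  atom 13: C, bond orders sum to 3 (valence 4) → 1 H
  atom 14: C, bond orders sum to 3 (valence 4) → 1 H
  atom 15: O, bond orders sum to 2 (valence 2) → 0 H
  atom 16: C, bond orders sum to 3 (valence 4) → 1 H
  atom 17: C, bond orders sum to 4 (valence 4) → 0 H
  atom 18: O, bond orders sum to 2 (valence 2) → 0 H
  atom 19: C, bond orders sum to 1 (valence 4) → 3 H
  atom 20: C, bond orders sum to 2 (valence 4) → 2 H
  atom 21: C, bond orders sum to 3 (valence 4) → 1 H
  atom 22: C, bond orders sum to 1 (valence 4) → 3 H
  atom 23: N, bond orders sum to 1 (valence 3) → 2 H
Total hydrogens: 27.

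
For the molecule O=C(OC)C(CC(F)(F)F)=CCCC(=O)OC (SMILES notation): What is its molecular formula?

C10H13F3O4

Walk through each heavy atom and fill implicit hydrogens from standard valence (C 4, N 3, O 2, S 2, halogen 1):
  atom 1: O, bond orders sum to 2 (valence 2) → 0 H
  atom 2: C, bond orders sum to 4 (valence 4) → 0 H
  atom 3: O, bond orders sum to 2 (valence 2) → 0 H
  atom 4: C, bond orders sum to 1 (valence 4) → 3 H
  atom 5: C, bond orders sum to 4 (valence 4) → 0 H
  atom 6: C, bond orders sum to 2 (valence 4) → 2 H
  atom 7: C, bond orders sum to 4 (valence 4) → 0 H
  atom 8: F (halogen, monovalent) → 0 H
  atom 9: F (halogen, monovalent) → 0 H
  atom 10: F (halogen, monovalent) → 0 H
  atom 11: C, bond orders sum to 3 (valence 4) → 1 H
  atom 12: C, bond orders sum to 2 (valence 4) → 2 H
  atom 13: C, bond orders sum to 2 (valence 4) → 2 H
  atom 14: C, bond orders sum to 4 (valence 4) → 0 H
  atom 15: O, bond orders sum to 2 (valence 2) → 0 H
  atom 16: O, bond orders sum to 2 (valence 2) → 0 H
  atom 17: C, bond orders sum to 1 (valence 4) → 3 H
Totals → C:10, H:13, F:3, O:4.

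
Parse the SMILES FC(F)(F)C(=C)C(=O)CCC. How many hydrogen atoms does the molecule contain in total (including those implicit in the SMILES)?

Walk through each heavy atom and fill implicit hydrogens from standard valence (C 4, N 3, O 2, S 2, halogen 1):
  atom 1: F (halogen, monovalent) → 0 H
  atom 2: C, bond orders sum to 4 (valence 4) → 0 H
  atom 3: F (halogen, monovalent) → 0 H
  atom 4: F (halogen, monovalent) → 0 H
  atom 5: C, bond orders sum to 4 (valence 4) → 0 H
  atom 6: C, bond orders sum to 2 (valence 4) → 2 H
  atom 7: C, bond orders sum to 4 (valence 4) → 0 H
  atom 8: O, bond orders sum to 2 (valence 2) → 0 H
  atom 9: C, bond orders sum to 2 (valence 4) → 2 H
  atom 10: C, bond orders sum to 2 (valence 4) → 2 H
  atom 11: C, bond orders sum to 1 (valence 4) → 3 H
Total hydrogens: 9.

9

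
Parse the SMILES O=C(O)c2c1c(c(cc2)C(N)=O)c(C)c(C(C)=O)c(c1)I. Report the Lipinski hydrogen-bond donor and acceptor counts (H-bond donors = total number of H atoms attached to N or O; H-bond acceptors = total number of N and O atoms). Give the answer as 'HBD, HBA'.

Donors: find every N or O and count the H atoms it carries.
  atom 1 (O): bond orders sum to 2 → 0 H
  atom 3 (O): bond orders sum to 1 → 1 H
  atom 11 (N): bond orders sum to 1 → 2 H
  atom 12 (O): bond orders sum to 2 → 0 H
  atom 18 (O): bond orders sum to 2 → 0 H
Lipinski HBD = 3.
Acceptors: N atoms = 1, O atoms = 4 → HBA = 5.

3, 5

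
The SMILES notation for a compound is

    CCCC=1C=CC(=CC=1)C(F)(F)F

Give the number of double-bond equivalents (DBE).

4

Degree of unsaturation = (number of rings) + (number of π bonds).
Ring closures in the SMILES: 1.
π bonds: 3 double bonds (each 1 DoU) → 3 DoU from unsaturation.
Total DoU = 1 + 3 = 4.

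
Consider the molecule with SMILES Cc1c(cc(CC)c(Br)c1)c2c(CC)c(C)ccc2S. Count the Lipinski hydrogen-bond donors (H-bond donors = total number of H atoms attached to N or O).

0

Donors: find every N or O and count the H atoms it carries.
  (no N or O atoms present)
Lipinski HBD = 0.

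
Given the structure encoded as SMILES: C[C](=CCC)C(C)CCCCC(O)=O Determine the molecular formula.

C12H22O2

Walk through each heavy atom and fill implicit hydrogens from standard valence (C 4, N 3, O 2, S 2, halogen 1):
  atom 1: C, bond orders sum to 1 (valence 4) → 3 H
  atom 2: C with explicit H count 0
  atom 3: C, bond orders sum to 3 (valence 4) → 1 H
  atom 4: C, bond orders sum to 2 (valence 4) → 2 H
  atom 5: C, bond orders sum to 1 (valence 4) → 3 H
  atom 6: C, bond orders sum to 3 (valence 4) → 1 H
  atom 7: C, bond orders sum to 1 (valence 4) → 3 H
  atom 8: C, bond orders sum to 2 (valence 4) → 2 H
  atom 9: C, bond orders sum to 2 (valence 4) → 2 H
  atom 10: C, bond orders sum to 2 (valence 4) → 2 H
  atom 11: C, bond orders sum to 2 (valence 4) → 2 H
  atom 12: C, bond orders sum to 4 (valence 4) → 0 H
  atom 13: O, bond orders sum to 1 (valence 2) → 1 H
  atom 14: O, bond orders sum to 2 (valence 2) → 0 H
Totals → C:12, H:22, O:2.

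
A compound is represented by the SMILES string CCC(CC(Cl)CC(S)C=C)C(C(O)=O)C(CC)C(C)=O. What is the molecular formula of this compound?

Walk through each heavy atom and fill implicit hydrogens from standard valence (C 4, N 3, O 2, S 2, halogen 1):
  atom 1: C, bond orders sum to 1 (valence 4) → 3 H
  atom 2: C, bond orders sum to 2 (valence 4) → 2 H
  atom 3: C, bond orders sum to 3 (valence 4) → 1 H
  atom 4: C, bond orders sum to 2 (valence 4) → 2 H
  atom 5: C, bond orders sum to 3 (valence 4) → 1 H
  atom 6: Cl (halogen, monovalent) → 0 H
  atom 7: C, bond orders sum to 2 (valence 4) → 2 H
  atom 8: C, bond orders sum to 3 (valence 4) → 1 H
  atom 9: S, bond orders sum to 1 (valence 2) → 1 H
  atom 10: C, bond orders sum to 3 (valence 4) → 1 H
  atom 11: C, bond orders sum to 2 (valence 4) → 2 H
  atom 12: C, bond orders sum to 3 (valence 4) → 1 H
  atom 13: C, bond orders sum to 4 (valence 4) → 0 H
  atom 14: O, bond orders sum to 1 (valence 2) → 1 H
  atom 15: O, bond orders sum to 2 (valence 2) → 0 H
  atom 16: C, bond orders sum to 3 (valence 4) → 1 H
  atom 17: C, bond orders sum to 2 (valence 4) → 2 H
  atom 18: C, bond orders sum to 1 (valence 4) → 3 H
  atom 19: C, bond orders sum to 4 (valence 4) → 0 H
  atom 20: C, bond orders sum to 1 (valence 4) → 3 H
  atom 21: O, bond orders sum to 2 (valence 2) → 0 H
Totals → C:16, H:27, Cl:1, O:3, S:1.

C16H27ClO3S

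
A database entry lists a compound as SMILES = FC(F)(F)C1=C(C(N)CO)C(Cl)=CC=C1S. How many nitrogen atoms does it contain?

1

Scan the SMILES for N atoms (remember two-letter symbols like Cl and Br are single atoms).
Nitrogen count: 1.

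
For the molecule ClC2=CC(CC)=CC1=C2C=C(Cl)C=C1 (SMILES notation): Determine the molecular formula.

C12H10Cl2

Walk through each heavy atom and fill implicit hydrogens from standard valence (C 4, N 3, O 2, S 2, halogen 1):
  atom 1: Cl (halogen, monovalent) → 0 H
  atom 2: C, bond orders sum to 4 (valence 4) → 0 H
  atom 3: C, bond orders sum to 3 (valence 4) → 1 H
  atom 4: C, bond orders sum to 4 (valence 4) → 0 H
  atom 5: C, bond orders sum to 2 (valence 4) → 2 H
  atom 6: C, bond orders sum to 1 (valence 4) → 3 H
  atom 7: C, bond orders sum to 3 (valence 4) → 1 H
  atom 8: C, bond orders sum to 4 (valence 4) → 0 H
  atom 9: C, bond orders sum to 4 (valence 4) → 0 H
  atom 10: C, bond orders sum to 3 (valence 4) → 1 H
  atom 11: C, bond orders sum to 4 (valence 4) → 0 H
  atom 12: Cl (halogen, monovalent) → 0 H
  atom 13: C, bond orders sum to 3 (valence 4) → 1 H
  atom 14: C, bond orders sum to 3 (valence 4) → 1 H
Totals → C:12, H:10, Cl:2.
In Hill order: C12H10Cl2.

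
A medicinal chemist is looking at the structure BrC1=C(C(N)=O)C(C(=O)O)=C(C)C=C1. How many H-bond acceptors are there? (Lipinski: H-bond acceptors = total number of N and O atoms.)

4

N atoms: 1; O atoms: 3.
Lipinski HBA = 1 + 3 = 4.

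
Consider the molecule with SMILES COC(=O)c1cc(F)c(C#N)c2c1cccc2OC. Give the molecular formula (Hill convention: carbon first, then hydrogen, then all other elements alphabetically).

Walk through each heavy atom and fill implicit hydrogens from standard valence (C 4, N 3, O 2, S 2, halogen 1); for lowercase aromatic atoms, an aromatic c carries 1 H when it has two neighbours and 0 H with three, and aromatic n carries 0 H:
  atom 1: C, bond orders sum to 1 (valence 4) → 3 H
  atom 2: O, bond orders sum to 2 (valence 2) → 0 H
  atom 3: C, bond orders sum to 4 (valence 4) → 0 H
  atom 4: O, bond orders sum to 2 (valence 2) → 0 H
  atom 5: aromatic c, 3 neighbours → 0 H
  atom 6: aromatic c, 2 neighbours → 1 H
  atom 7: aromatic c, 3 neighbours → 0 H
  atom 8: F (halogen, monovalent) → 0 H
  atom 9: aromatic c, 3 neighbours → 0 H
  atom 10: C, bond orders sum to 4 (valence 4) → 0 H
  atom 11: N, bond orders sum to 3 (valence 3) → 0 H
  atom 12: aromatic c, 3 neighbours → 0 H
  atom 13: aromatic c, 3 neighbours → 0 H
  atom 14: aromatic c, 2 neighbours → 1 H
  atom 15: aromatic c, 2 neighbours → 1 H
  atom 16: aromatic c, 2 neighbours → 1 H
  atom 17: aromatic c, 3 neighbours → 0 H
  atom 18: O, bond orders sum to 2 (valence 2) → 0 H
  atom 19: C, bond orders sum to 1 (valence 4) → 3 H
Totals → C:14, H:10, F:1, N:1, O:3.
In Hill order: C14H10FNO3.

C14H10FNO3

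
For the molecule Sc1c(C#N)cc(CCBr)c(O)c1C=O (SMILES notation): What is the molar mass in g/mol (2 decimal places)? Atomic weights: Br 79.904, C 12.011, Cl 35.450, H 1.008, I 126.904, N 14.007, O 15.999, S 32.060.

286.14 g/mol

First, the molecular formula is C10H8BrNO2S (counting implicit H from valence).
  Br: 1 × 79.904 = 79.904
  C: 10 × 12.011 = 120.110
  H: 8 × 1.008 = 8.064
  N: 1 × 14.007 = 14.007
  O: 2 × 15.999 = 31.998
  S: 1 × 32.060 = 32.060
Sum: 1×79.904 + 10×12.011 + 8×1.008 + 1×14.007 + 2×15.999 + 1×32.060 = 286.143 → 286.14 g/mol.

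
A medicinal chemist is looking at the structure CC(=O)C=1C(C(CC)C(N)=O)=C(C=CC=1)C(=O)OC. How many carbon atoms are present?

14

Count every carbon token in the SMILES (each C, including those in ring-closure positions and inside branches).
Carbon count: 14.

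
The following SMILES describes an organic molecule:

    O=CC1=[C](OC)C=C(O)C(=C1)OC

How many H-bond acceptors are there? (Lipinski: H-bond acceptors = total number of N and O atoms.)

N atoms: 0; O atoms: 4.
Lipinski HBA = 0 + 4 = 4.

4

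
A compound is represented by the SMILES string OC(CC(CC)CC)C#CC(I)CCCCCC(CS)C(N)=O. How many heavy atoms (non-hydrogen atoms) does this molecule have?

Every atom symbol written in the SMILES (organic subset) is one heavy atom; implicit H are not written.
Heavy atoms by element → C:18, I:1, N:1, O:2, S:1.
Total: 23.

23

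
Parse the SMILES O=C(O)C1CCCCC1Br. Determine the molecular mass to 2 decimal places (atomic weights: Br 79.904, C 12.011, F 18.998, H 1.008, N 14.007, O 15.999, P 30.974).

First, the molecular formula is C7H11BrO2 (counting implicit H from valence).
  Br: 1 × 79.904 = 79.904
  C: 7 × 12.011 = 84.077
  H: 11 × 1.008 = 11.088
  O: 2 × 15.999 = 31.998
Sum: 1×79.904 + 7×12.011 + 11×1.008 + 2×15.999 = 207.067 → 207.07 g/mol.

207.07 g/mol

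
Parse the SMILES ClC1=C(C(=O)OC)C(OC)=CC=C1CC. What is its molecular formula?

Walk through each heavy atom and fill implicit hydrogens from standard valence (C 4, N 3, O 2, S 2, halogen 1):
  atom 1: Cl (halogen, monovalent) → 0 H
  atom 2: C, bond orders sum to 4 (valence 4) → 0 H
  atom 3: C, bond orders sum to 4 (valence 4) → 0 H
  atom 4: C, bond orders sum to 4 (valence 4) → 0 H
  atom 5: O, bond orders sum to 2 (valence 2) → 0 H
  atom 6: O, bond orders sum to 2 (valence 2) → 0 H
  atom 7: C, bond orders sum to 1 (valence 4) → 3 H
  atom 8: C, bond orders sum to 4 (valence 4) → 0 H
  atom 9: O, bond orders sum to 2 (valence 2) → 0 H
  atom 10: C, bond orders sum to 1 (valence 4) → 3 H
  atom 11: C, bond orders sum to 3 (valence 4) → 1 H
  atom 12: C, bond orders sum to 3 (valence 4) → 1 H
  atom 13: C, bond orders sum to 4 (valence 4) → 0 H
  atom 14: C, bond orders sum to 2 (valence 4) → 2 H
  atom 15: C, bond orders sum to 1 (valence 4) → 3 H
Totals → C:11, H:13, Cl:1, O:3.
In Hill order: C11H13ClO3.

C11H13ClO3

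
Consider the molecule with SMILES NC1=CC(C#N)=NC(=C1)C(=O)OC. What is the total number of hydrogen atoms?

7

Walk through each heavy atom and fill implicit hydrogens from standard valence (C 4, N 3, O 2, S 2, halogen 1):
  atom 1: N, bond orders sum to 1 (valence 3) → 2 H
  atom 2: C, bond orders sum to 4 (valence 4) → 0 H
  atom 3: C, bond orders sum to 3 (valence 4) → 1 H
  atom 4: C, bond orders sum to 4 (valence 4) → 0 H
  atom 5: C, bond orders sum to 4 (valence 4) → 0 H
  atom 6: N, bond orders sum to 3 (valence 3) → 0 H
  atom 7: N, bond orders sum to 3 (valence 3) → 0 H
  atom 8: C, bond orders sum to 4 (valence 4) → 0 H
  atom 9: C, bond orders sum to 3 (valence 4) → 1 H
  atom 10: C, bond orders sum to 4 (valence 4) → 0 H
  atom 11: O, bond orders sum to 2 (valence 2) → 0 H
  atom 12: O, bond orders sum to 2 (valence 2) → 0 H
  atom 13: C, bond orders sum to 1 (valence 4) → 3 H
Total hydrogens: 7.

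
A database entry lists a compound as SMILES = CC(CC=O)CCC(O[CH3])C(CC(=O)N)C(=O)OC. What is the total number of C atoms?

Count every carbon token in the SMILES (each C, including those in ring-closure positions and inside branches).
Carbon count: 13.

13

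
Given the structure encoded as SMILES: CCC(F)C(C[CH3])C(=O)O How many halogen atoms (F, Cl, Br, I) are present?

Halogen atoms appear at heavy-atom position 4 (1×F).
Other groups present: 1 carboxylic acid.
Halogen count: 1.

1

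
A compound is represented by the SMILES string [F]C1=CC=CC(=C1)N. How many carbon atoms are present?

Count every carbon token in the SMILES (each C, including those in ring-closure positions and inside branches).
Carbon count: 6.

6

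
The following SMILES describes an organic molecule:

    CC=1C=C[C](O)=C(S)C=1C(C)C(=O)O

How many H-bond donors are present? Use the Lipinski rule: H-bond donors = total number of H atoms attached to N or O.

Donors: find every N or O and count the H atoms it carries.
  atom 6 (O): bond orders sum to 1 → 1 H
  atom 13 (O): bond orders sum to 2 → 0 H
  atom 14 (O): bond orders sum to 1 → 1 H
Lipinski HBD = 2.

2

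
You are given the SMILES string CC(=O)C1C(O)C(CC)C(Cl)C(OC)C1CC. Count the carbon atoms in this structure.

13

Count every carbon token in the SMILES (each C, including those in ring-closure positions and inside branches).
Carbon count: 13.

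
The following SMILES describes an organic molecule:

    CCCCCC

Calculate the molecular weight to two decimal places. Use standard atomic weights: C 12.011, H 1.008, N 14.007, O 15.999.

86.18 g/mol

First, the molecular formula is C6H14 (counting implicit H from valence).
  C: 6 × 12.011 = 72.066
  H: 14 × 1.008 = 14.112
Sum: 6×12.011 + 14×1.008 = 86.178 → 86.18 g/mol.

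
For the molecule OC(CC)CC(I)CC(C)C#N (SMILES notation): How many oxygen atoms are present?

Scan the SMILES for O atoms (remember two-letter symbols like Cl and Br are single atoms).
Oxygen count: 1.

1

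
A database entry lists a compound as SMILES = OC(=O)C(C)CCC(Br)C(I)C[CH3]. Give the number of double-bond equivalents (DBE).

Degree of unsaturation = (number of rings) + (number of π bonds).
Ring closures in the SMILES: 0.
π bonds: 1 double bond (each 1 DoU) → 1 DoU from unsaturation.
Total DoU = 0 + 1 = 1.

1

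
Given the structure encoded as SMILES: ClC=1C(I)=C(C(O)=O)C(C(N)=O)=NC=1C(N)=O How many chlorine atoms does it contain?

1

Scan the SMILES for Cl atoms (remember two-letter symbols like Cl and Br are single atoms).
Chlorine count: 1.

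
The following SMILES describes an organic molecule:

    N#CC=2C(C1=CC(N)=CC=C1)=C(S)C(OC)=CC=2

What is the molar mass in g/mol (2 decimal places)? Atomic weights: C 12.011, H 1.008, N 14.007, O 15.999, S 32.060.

256.32 g/mol

First, the molecular formula is C14H12N2OS (counting implicit H from valence).
  C: 14 × 12.011 = 168.154
  H: 12 × 1.008 = 12.096
  N: 2 × 14.007 = 28.014
  O: 1 × 15.999 = 15.999
  S: 1 × 32.060 = 32.060
Sum: 14×12.011 + 12×1.008 + 2×14.007 + 1×15.999 + 1×32.060 = 256.323 → 256.32 g/mol.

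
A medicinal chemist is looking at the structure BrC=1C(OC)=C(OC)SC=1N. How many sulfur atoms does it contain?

Scan the SMILES for S atoms (remember two-letter symbols like Cl and Br are single atoms).
Sulfur count: 1.

1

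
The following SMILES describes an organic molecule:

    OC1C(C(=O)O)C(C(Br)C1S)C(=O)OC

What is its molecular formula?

C8H11BrO5S

Walk through each heavy atom and fill implicit hydrogens from standard valence (C 4, N 3, O 2, S 2, halogen 1):
  atom 1: O, bond orders sum to 1 (valence 2) → 1 H
  atom 2: C, bond orders sum to 3 (valence 4) → 1 H
  atom 3: C, bond orders sum to 3 (valence 4) → 1 H
  atom 4: C, bond orders sum to 4 (valence 4) → 0 H
  atom 5: O, bond orders sum to 2 (valence 2) → 0 H
  atom 6: O, bond orders sum to 1 (valence 2) → 1 H
  atom 7: C, bond orders sum to 3 (valence 4) → 1 H
  atom 8: C, bond orders sum to 3 (valence 4) → 1 H
  atom 9: Br (halogen, monovalent) → 0 H
  atom 10: C, bond orders sum to 3 (valence 4) → 1 H
  atom 11: S, bond orders sum to 1 (valence 2) → 1 H
  atom 12: C, bond orders sum to 4 (valence 4) → 0 H
  atom 13: O, bond orders sum to 2 (valence 2) → 0 H
  atom 14: O, bond orders sum to 2 (valence 2) → 0 H
  atom 15: C, bond orders sum to 1 (valence 4) → 3 H
Totals → C:8, H:11, Br:1, O:5, S:1.
In Hill order: C8H11BrO5S.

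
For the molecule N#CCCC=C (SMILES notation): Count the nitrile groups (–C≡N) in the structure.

1

The nitrile motif appears at heavy-atom position 2 in the SMILES.
Other groups present: 1 alkene.
Nitrile count: 1.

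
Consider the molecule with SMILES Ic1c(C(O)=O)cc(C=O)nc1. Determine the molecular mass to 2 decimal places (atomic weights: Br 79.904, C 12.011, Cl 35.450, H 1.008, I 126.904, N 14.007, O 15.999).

First, the molecular formula is C7H4INO3 (counting implicit H from valence).
  C: 7 × 12.011 = 84.077
  H: 4 × 1.008 = 4.032
  I: 1 × 126.904 = 126.904
  N: 1 × 14.007 = 14.007
  O: 3 × 15.999 = 47.997
Sum: 7×12.011 + 4×1.008 + 1×126.904 + 1×14.007 + 3×15.999 = 277.017 → 277.02 g/mol.

277.02 g/mol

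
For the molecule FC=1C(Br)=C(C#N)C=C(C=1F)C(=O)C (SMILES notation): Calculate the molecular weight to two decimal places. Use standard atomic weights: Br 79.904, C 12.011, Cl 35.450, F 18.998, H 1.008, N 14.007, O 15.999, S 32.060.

First, the molecular formula is C9H4BrF2NO (counting implicit H from valence).
  Br: 1 × 79.904 = 79.904
  C: 9 × 12.011 = 108.099
  F: 2 × 18.998 = 37.996
  H: 4 × 1.008 = 4.032
  N: 1 × 14.007 = 14.007
  O: 1 × 15.999 = 15.999
Sum: 1×79.904 + 9×12.011 + 2×18.998 + 4×1.008 + 1×14.007 + 1×15.999 = 260.037 → 260.04 g/mol.

260.04 g/mol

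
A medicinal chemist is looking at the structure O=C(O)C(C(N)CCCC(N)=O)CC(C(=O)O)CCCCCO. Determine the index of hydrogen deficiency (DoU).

3

Molecular formula: C15H28N2O6.
DoU = (2C + 2 + N − H − X) / 2, where X is the halogen count and O/S are ignored.
    = (2·15 + 2 + 2 − 28 − 0) / 2 = 6 / 2 = 3.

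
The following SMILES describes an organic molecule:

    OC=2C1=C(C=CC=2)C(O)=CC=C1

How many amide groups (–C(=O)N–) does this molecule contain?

Scan the SMILES for the amide motif — none present.
Groups that are present: 2 hydroxyl.

0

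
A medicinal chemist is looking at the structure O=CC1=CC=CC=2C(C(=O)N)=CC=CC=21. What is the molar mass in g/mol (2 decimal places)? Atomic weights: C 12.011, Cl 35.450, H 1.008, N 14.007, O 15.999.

199.21 g/mol

First, the molecular formula is C12H9NO2 (counting implicit H from valence).
  C: 12 × 12.011 = 144.132
  H: 9 × 1.008 = 9.072
  N: 1 × 14.007 = 14.007
  O: 2 × 15.999 = 31.998
Sum: 12×12.011 + 9×1.008 + 1×14.007 + 2×15.999 = 199.209 → 199.21 g/mol.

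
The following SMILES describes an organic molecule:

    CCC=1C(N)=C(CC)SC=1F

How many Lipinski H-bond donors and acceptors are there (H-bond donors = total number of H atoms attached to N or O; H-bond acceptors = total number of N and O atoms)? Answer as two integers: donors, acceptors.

2, 1

Donors: find every N or O and count the H atoms it carries.
  atom 5 (N): bond orders sum to 1 → 2 H
Lipinski HBD = 2.
Acceptors: N atoms = 1, O atoms = 0 → HBA = 1.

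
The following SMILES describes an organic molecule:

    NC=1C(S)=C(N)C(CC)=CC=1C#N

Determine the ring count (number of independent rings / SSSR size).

In SMILES, each pair of matching ring-closure digits denotes one ring-closing bond; the number of such bonds equals the number of independent rings.
Ring-closure bonds here: 1.

1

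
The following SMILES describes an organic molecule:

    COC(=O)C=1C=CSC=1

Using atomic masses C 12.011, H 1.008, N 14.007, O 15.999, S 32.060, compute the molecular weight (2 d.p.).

First, the molecular formula is C6H6O2S (counting implicit H from valence).
  C: 6 × 12.011 = 72.066
  H: 6 × 1.008 = 6.048
  O: 2 × 15.999 = 31.998
  S: 1 × 32.060 = 32.060
Sum: 6×12.011 + 6×1.008 + 2×15.999 + 1×32.060 = 142.172 → 142.17 g/mol.

142.17 g/mol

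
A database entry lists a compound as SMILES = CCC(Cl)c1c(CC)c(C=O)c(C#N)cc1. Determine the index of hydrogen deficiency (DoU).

7

Molecular formula: C13H14ClNO.
DoU = (2C + 2 + N − H − X) / 2, where X is the halogen count and O/S are ignored.
    = (2·13 + 2 + 1 − 14 − 1) / 2 = 14 / 2 = 7.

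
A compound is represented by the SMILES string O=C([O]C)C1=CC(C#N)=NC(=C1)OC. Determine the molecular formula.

Walk through each heavy atom and fill implicit hydrogens from standard valence (C 4, N 3, O 2, S 2, halogen 1):
  atom 1: O, bond orders sum to 2 (valence 2) → 0 H
  atom 2: C, bond orders sum to 4 (valence 4) → 0 H
  atom 3: O with explicit H count 0
  atom 4: C, bond orders sum to 1 (valence 4) → 3 H
  atom 5: C, bond orders sum to 4 (valence 4) → 0 H
  atom 6: C, bond orders sum to 3 (valence 4) → 1 H
  atom 7: C, bond orders sum to 4 (valence 4) → 0 H
  atom 8: C, bond orders sum to 4 (valence 4) → 0 H
  atom 9: N, bond orders sum to 3 (valence 3) → 0 H
  atom 10: N, bond orders sum to 3 (valence 3) → 0 H
  atom 11: C, bond orders sum to 4 (valence 4) → 0 H
  atom 12: C, bond orders sum to 3 (valence 4) → 1 H
  atom 13: O, bond orders sum to 2 (valence 2) → 0 H
  atom 14: C, bond orders sum to 1 (valence 4) → 3 H
Totals → C:9, H:8, N:2, O:3.
In Hill order: C9H8N2O3.

C9H8N2O3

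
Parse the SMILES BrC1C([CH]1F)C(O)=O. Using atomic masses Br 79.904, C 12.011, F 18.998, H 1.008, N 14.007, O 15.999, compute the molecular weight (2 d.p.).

182.98 g/mol

First, the molecular formula is C4H4BrFO2 (counting implicit H from valence).
  Br: 1 × 79.904 = 79.904
  C: 4 × 12.011 = 48.044
  F: 1 × 18.998 = 18.998
  H: 4 × 1.008 = 4.032
  O: 2 × 15.999 = 31.998
Sum: 1×79.904 + 4×12.011 + 1×18.998 + 4×1.008 + 2×15.999 = 182.976 → 182.98 g/mol.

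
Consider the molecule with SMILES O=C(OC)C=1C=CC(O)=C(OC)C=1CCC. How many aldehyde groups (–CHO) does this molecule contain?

Scan the SMILES for the aldehyde motif — none present.
Groups that are present: 1 ester, 1 ether, 1 hydroxyl.

0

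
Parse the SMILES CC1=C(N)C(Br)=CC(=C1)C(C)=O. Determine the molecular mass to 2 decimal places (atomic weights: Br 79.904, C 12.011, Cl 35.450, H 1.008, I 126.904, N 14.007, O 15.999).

228.09 g/mol

First, the molecular formula is C9H10BrNO (counting implicit H from valence).
  Br: 1 × 79.904 = 79.904
  C: 9 × 12.011 = 108.099
  H: 10 × 1.008 = 10.080
  N: 1 × 14.007 = 14.007
  O: 1 × 15.999 = 15.999
Sum: 1×79.904 + 9×12.011 + 10×1.008 + 1×14.007 + 1×15.999 = 228.089 → 228.09 g/mol.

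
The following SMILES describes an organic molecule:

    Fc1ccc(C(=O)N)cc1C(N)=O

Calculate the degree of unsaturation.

6

Molecular formula: C8H7FN2O2.
DoU = (2C + 2 + N − H − X) / 2, where X is the halogen count and O/S are ignored.
    = (2·8 + 2 + 2 − 7 − 1) / 2 = 12 / 2 = 6.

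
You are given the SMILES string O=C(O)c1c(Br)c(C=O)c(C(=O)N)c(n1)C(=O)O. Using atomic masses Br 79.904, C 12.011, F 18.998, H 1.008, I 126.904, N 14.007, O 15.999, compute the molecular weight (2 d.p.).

First, the molecular formula is C9H5BrN2O6 (counting implicit H from valence).
  Br: 1 × 79.904 = 79.904
  C: 9 × 12.011 = 108.099
  H: 5 × 1.008 = 5.040
  N: 2 × 14.007 = 28.014
  O: 6 × 15.999 = 95.994
Sum: 1×79.904 + 9×12.011 + 5×1.008 + 2×14.007 + 6×15.999 = 317.051 → 317.05 g/mol.

317.05 g/mol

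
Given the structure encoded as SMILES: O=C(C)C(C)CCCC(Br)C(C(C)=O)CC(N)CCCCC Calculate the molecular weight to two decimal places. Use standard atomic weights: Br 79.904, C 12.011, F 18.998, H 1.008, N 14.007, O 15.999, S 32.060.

First, the molecular formula is C18H34BrNO2 (counting implicit H from valence).
  Br: 1 × 79.904 = 79.904
  C: 18 × 12.011 = 216.198
  H: 34 × 1.008 = 34.272
  N: 1 × 14.007 = 14.007
  O: 2 × 15.999 = 31.998
Sum: 1×79.904 + 18×12.011 + 34×1.008 + 1×14.007 + 2×15.999 = 376.379 → 376.38 g/mol.

376.38 g/mol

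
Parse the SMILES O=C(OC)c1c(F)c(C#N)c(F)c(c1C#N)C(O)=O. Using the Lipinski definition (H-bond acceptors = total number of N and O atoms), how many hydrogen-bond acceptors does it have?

6

N atoms: 2; O atoms: 4.
Lipinski HBA = 2 + 4 = 6.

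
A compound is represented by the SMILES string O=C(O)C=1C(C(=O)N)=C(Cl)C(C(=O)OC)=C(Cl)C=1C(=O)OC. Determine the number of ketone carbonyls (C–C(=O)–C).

Scan the SMILES for the ketone motif — none present.
Groups that are present: 1 amide, 1 carboxylic acid, 2 ester.

0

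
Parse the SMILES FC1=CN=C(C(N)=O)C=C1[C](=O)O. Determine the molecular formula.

Walk through each heavy atom and fill implicit hydrogens from standard valence (C 4, N 3, O 2, S 2, halogen 1):
  atom 1: F (halogen, monovalent) → 0 H
  atom 2: C, bond orders sum to 4 (valence 4) → 0 H
  atom 3: C, bond orders sum to 3 (valence 4) → 1 H
  atom 4: N, bond orders sum to 3 (valence 3) → 0 H
  atom 5: C, bond orders sum to 4 (valence 4) → 0 H
  atom 6: C, bond orders sum to 4 (valence 4) → 0 H
  atom 7: N, bond orders sum to 1 (valence 3) → 2 H
  atom 8: O, bond orders sum to 2 (valence 2) → 0 H
  atom 9: C, bond orders sum to 3 (valence 4) → 1 H
  atom 10: C, bond orders sum to 4 (valence 4) → 0 H
  atom 11: C with explicit H count 0
  atom 12: O, bond orders sum to 2 (valence 2) → 0 H
  atom 13: O, bond orders sum to 1 (valence 2) → 1 H
Totals → C:7, H:5, F:1, N:2, O:3.
In Hill order: C7H5FN2O3.

C7H5FN2O3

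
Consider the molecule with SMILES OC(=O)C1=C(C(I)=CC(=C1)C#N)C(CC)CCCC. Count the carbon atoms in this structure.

15

Count every carbon token in the SMILES (each C, including those in ring-closure positions and inside branches).
Carbon count: 15.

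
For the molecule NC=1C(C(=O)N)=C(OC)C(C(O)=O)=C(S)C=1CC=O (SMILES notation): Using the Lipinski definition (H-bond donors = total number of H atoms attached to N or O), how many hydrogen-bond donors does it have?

Donors: find every N or O and count the H atoms it carries.
  atom 1 (N): bond orders sum to 1 → 2 H
  atom 5 (O): bond orders sum to 2 → 0 H
  atom 6 (N): bond orders sum to 1 → 2 H
  atom 8 (O): bond orders sum to 2 → 0 H
  atom 12 (O): bond orders sum to 1 → 1 H
  atom 13 (O): bond orders sum to 2 → 0 H
  atom 19 (O): bond orders sum to 2 → 0 H
Lipinski HBD = 5.

5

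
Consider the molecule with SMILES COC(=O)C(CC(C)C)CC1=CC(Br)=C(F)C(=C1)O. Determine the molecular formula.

Walk through each heavy atom and fill implicit hydrogens from standard valence (C 4, N 3, O 2, S 2, halogen 1):
  atom 1: C, bond orders sum to 1 (valence 4) → 3 H
  atom 2: O, bond orders sum to 2 (valence 2) → 0 H
  atom 3: C, bond orders sum to 4 (valence 4) → 0 H
  atom 4: O, bond orders sum to 2 (valence 2) → 0 H
  atom 5: C, bond orders sum to 3 (valence 4) → 1 H
  atom 6: C, bond orders sum to 2 (valence 4) → 2 H
  atom 7: C, bond orders sum to 3 (valence 4) → 1 H
  atom 8: C, bond orders sum to 1 (valence 4) → 3 H
  atom 9: C, bond orders sum to 1 (valence 4) → 3 H
  atom 10: C, bond orders sum to 2 (valence 4) → 2 H
  atom 11: C, bond orders sum to 4 (valence 4) → 0 H
  atom 12: C, bond orders sum to 3 (valence 4) → 1 H
  atom 13: C, bond orders sum to 4 (valence 4) → 0 H
  atom 14: Br (halogen, monovalent) → 0 H
  atom 15: C, bond orders sum to 4 (valence 4) → 0 H
  atom 16: F (halogen, monovalent) → 0 H
  atom 17: C, bond orders sum to 4 (valence 4) → 0 H
  atom 18: C, bond orders sum to 3 (valence 4) → 1 H
  atom 19: O, bond orders sum to 1 (valence 2) → 1 H
Totals → C:14, H:18, Br:1, F:1, O:3.

C14H18BrFO3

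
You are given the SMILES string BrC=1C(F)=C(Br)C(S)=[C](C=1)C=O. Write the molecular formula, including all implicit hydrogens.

Walk through each heavy atom and fill implicit hydrogens from standard valence (C 4, N 3, O 2, S 2, halogen 1):
  atom 1: Br (halogen, monovalent) → 0 H
  atom 2: C, bond orders sum to 4 (valence 4) → 0 H
  atom 3: C, bond orders sum to 4 (valence 4) → 0 H
  atom 4: F (halogen, monovalent) → 0 H
  atom 5: C, bond orders sum to 4 (valence 4) → 0 H
  atom 6: Br (halogen, monovalent) → 0 H
  atom 7: C, bond orders sum to 4 (valence 4) → 0 H
  atom 8: S, bond orders sum to 1 (valence 2) → 1 H
  atom 9: C with explicit H count 0
  atom 10: C, bond orders sum to 3 (valence 4) → 1 H
  atom 11: C, bond orders sum to 3 (valence 4) → 1 H
  atom 12: O, bond orders sum to 2 (valence 2) → 0 H
Totals → C:7, H:3, Br:2, F:1, O:1, S:1.

C7H3Br2FOS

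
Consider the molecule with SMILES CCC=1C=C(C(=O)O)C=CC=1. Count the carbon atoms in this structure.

9

Count every carbon token in the SMILES (each C, including those in ring-closure positions and inside branches).
Carbon count: 9.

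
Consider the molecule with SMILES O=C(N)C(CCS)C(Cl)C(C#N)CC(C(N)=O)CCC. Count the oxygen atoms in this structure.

Scan the SMILES for O atoms (remember two-letter symbols like Cl and Br are single atoms).
Oxygen count: 2.

2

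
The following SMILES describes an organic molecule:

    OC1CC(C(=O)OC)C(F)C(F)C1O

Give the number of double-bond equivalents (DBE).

Molecular formula: C8H12F2O4.
DoU = (2C + 2 + N − H − X) / 2, where X is the halogen count and O/S are ignored.
    = (2·8 + 2 + 0 − 12 − 2) / 2 = 4 / 2 = 2.

2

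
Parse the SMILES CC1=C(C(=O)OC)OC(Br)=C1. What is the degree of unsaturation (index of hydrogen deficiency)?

4

Degree of unsaturation = (number of rings) + (number of π bonds).
Ring closures in the SMILES: 1.
π bonds: 3 double bonds (each 1 DoU) → 3 DoU from unsaturation.
Total DoU = 1 + 3 = 4.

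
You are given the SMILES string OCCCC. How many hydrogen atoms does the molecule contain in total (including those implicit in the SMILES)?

10

Walk through each heavy atom and fill implicit hydrogens from standard valence (C 4, N 3, O 2, S 2, halogen 1):
  atom 1: O, bond orders sum to 1 (valence 2) → 1 H
  atom 2: C, bond orders sum to 2 (valence 4) → 2 H
  atom 3: C, bond orders sum to 2 (valence 4) → 2 H
  atom 4: C, bond orders sum to 2 (valence 4) → 2 H
  atom 5: C, bond orders sum to 1 (valence 4) → 3 H
Total hydrogens: 10.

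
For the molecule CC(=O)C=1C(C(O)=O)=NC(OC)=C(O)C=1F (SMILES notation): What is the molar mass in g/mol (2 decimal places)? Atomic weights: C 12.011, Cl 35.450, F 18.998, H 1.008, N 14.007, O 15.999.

229.16 g/mol

First, the molecular formula is C9H8FNO5 (counting implicit H from valence).
  C: 9 × 12.011 = 108.099
  F: 1 × 18.998 = 18.998
  H: 8 × 1.008 = 8.064
  N: 1 × 14.007 = 14.007
  O: 5 × 15.999 = 79.995
Sum: 9×12.011 + 1×18.998 + 8×1.008 + 1×14.007 + 5×15.999 = 229.163 → 229.16 g/mol.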